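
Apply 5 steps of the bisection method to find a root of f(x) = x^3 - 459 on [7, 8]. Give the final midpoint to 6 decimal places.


f(x) = x^3 - 459
f(7) = -116 < 0
f(8) = 53 > 0

Step 1: midpoint = (7.000000 + 8.000000)/2 = 7.500000
  f(7.500000) = -37.125000
  f(mid) < 0, so root is in [7.500000, 8.000000]

Step 2: midpoint = (7.500000 + 8.000000)/2 = 7.750000
  f(7.750000) = 6.484375
  f(mid) > 0, so root is in [7.500000, 7.750000]

Step 3: midpoint = (7.500000 + 7.750000)/2 = 7.625000
  f(7.625000) = -15.677734
  f(mid) < 0, so root is in [7.625000, 7.750000]

Step 4: midpoint = (7.625000 + 7.750000)/2 = 7.687500
  f(7.687500) = -4.686768
  f(mid) < 0, so root is in [7.687500, 7.750000]

Step 5: midpoint = (7.687500 + 7.750000)/2 = 7.718750
  f(7.718750) = 0.876190
  f(mid) > 0, so root is in [7.687500, 7.718750]

midpoint = 7.718750


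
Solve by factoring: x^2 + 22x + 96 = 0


We need two numbers that multiply to 96 and add to 22.
Those numbers are 6 and 16 (since 6 * 16 = 96 and 6 + 16 = 22).
So x^2 + 22x + 96 = (x + 6)(x + 16) = 0
Setting each factor to zero: x = -6 or x = -16

x = -16, x = -6


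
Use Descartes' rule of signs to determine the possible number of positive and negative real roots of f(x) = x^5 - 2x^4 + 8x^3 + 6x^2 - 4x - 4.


Descartes' rule of signs:

For positive roots, count sign changes in f(x) = x^5 - 2x^4 + 8x^3 + 6x^2 - 4x - 4:
Signs of coefficients: +, -, +, +, -, -
Number of sign changes: 3
Possible positive real roots: 3, 1

For negative roots, examine f(-x) = -x^5 - 2x^4 - 8x^3 + 6x^2 + 4x - 4:
Signs of coefficients: -, -, -, +, +, -
Number of sign changes: 2
Possible negative real roots: 2, 0

Positive roots: 3 or 1; Negative roots: 2 or 0


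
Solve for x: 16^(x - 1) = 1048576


Express both sides with the same base.
1048576 = 16^5
Since the bases match, equate exponents: x - 1 = 5
So x = 5 - (-1) = 6

x = 6


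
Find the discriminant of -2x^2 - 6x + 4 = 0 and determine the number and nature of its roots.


For ax^2 + bx + c = 0, discriminant D = b^2 - 4ac
Here a = -2, b = -6, c = 4
D = (-6)^2 - 4(-2)(4) = 36 + 32 = 68

D = 68 > 0 but not a perfect square
The equation has 2 distinct real irrational roots.

Discriminant = 68, 2 distinct real irrational roots


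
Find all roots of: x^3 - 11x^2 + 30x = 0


The constant term is 0, so x = 0 is a root. Factor out x:
  x^2 - 11x + 30 = 0
Solve the quadratic x^2 - 11x + 30 = 0: discriminant = (-11)^2 - 4(1)(30) = 121 - 120 = 1.
sqrt(1) = 1, so x = (11 ± 1)/2: x = 6 or x = 5.
Collecting all roots found:

x = 0, x = 5, x = 6


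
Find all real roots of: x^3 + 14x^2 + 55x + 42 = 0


Let p(x) = x^3 + 14x^2 + 55x + 42. By the rational root theorem (leading coefficient 1), any rational root is an integer divisor of 42: try ±1, ±2, ... in turn.
Test x = 1: value = 112 ≠ 0.
Test x = -1: value = 0 ✓, so (x + 1) is a factor.
Synthetic division by (x + 1): bring down 1; 1(-1) + 14 = 13; 13(-1) + 55 = 42; 42(-1) + 42 = 0 → quotient x^2 + 13x + 42, remainder 0.
Solve the quadratic x^2 + 13x + 42 = 0: discriminant = 13^2 - 4(1)(42) = 169 - 168 = 1.
sqrt(1) = 1, so x = (-13 ± 1)/2: x = -6 or x = -7.

x = -7, x = -6, x = -1


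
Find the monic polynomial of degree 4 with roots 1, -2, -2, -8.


A monic polynomial with roots 1, -2, -2, -8 is:
p(x) = (x - 1)(x + 2)(x + 2)(x + 8)
After multiplying by (x - 1): x - 1
After multiplying by (x + 2): x^2 + x - 2
After multiplying by (x + 2): x^3 + 3x^2 - 4
After multiplying by (x + 8): x^4 + 11x^3 + 24x^2 - 4x - 32

x^4 + 11x^3 + 24x^2 - 4x - 32


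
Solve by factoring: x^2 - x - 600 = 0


We need two numbers that multiply to -600 and add to -1.
Those numbers are -25 and 24 (since (-25) * 24 = -600 and (-25) + 24 = -1).
So x^2 - x - 600 = (x - 25)(x + 24) = 0
Setting each factor to zero: x = 25 or x = -24

x = -24, x = 25


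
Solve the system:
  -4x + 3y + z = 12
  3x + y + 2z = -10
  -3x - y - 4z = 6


Using Cramer's rule. Expand each determinant along the first row.
D  = (-4)*[1*(-4) - 2*(-1)] - 3*[3*(-4) - 2*(-3)] + 1*[3*(-1) - 1*(-3)]
  = (-4)*(-2) - 3*(-6) + 1*(0) = 26
Dx = 12*[1*(-4) - 2*(-1)] - 3*[(-10)*(-4) - 2*6] + 1*[(-10)*(-1) - 1*6]
  = 12*(-2) - 3*(28) + 1*(4) = -104
Dy = (-4)*[(-10)*(-4) - 2*6] - 12*[3*(-4) - 2*(-3)] + 1*[3*6 - (-10)*(-3)]
  = (-4)*(28) - 12*(-6) + 1*(-12) = -52
Dz = (-4)*[1*6 - (-10)*(-1)] - 3*[3*6 - (-10)*(-3)] + 12*[3*(-1) - 1*(-3)]
  = (-4)*(-4) - 3*(-12) + 12*(0) = 52
x = Dx/D = -104/26 = -4, y = Dy/D = -52/26 = -2, z = Dz/D = 52/26 = 2
Check eq1: (-4)(-4) + (3)(-2) + (1)(2) = 12 = 12 ✓
Check eq2: (3)(-4) + (1)(-2) + (2)(2) = -10 = -10 ✓
Check eq3: (-3)(-4) + (-1)(-2) + (-4)(2) = 6 = 6 ✓

x = -4, y = -2, z = 2


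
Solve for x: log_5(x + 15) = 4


Convert to exponential form: x + 15 = 5^4 = 625
x = 625 - 15 = 610
Check: log_5(610 + 15) = log_5(625) = log_5(625) = 4 ✓

x = 610


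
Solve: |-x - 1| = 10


An absolute value equation |expr| = 10 gives two cases:
Case 1: -x - 1 = 10
  -x = 11, so x = -11
Case 2: -x - 1 = -10
  -x = -9, so x = 9

x = -11, x = 9


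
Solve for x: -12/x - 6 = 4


Subtract -6 from both sides: -12/x = 10
Multiply both sides by x: -12 = 10 * x
Divide by 10: x = -6/5

x = -6/5


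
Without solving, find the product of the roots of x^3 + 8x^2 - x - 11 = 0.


By Vieta's formulas for x^3 + bx^2 + cx + d = 0:
  r1 + r2 + r3 = -b/a = -8
  r1*r2 + r1*r3 + r2*r3 = c/a = -1
  r1*r2*r3 = -d/a = 11


Product = 11


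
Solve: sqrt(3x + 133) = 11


Square both sides: 3x + 133 = 11^2 = 121
3x = 121 - 133 = -12
x = -4
Check: sqrt(3*(-4) + 133) = sqrt(121) = 11 ✓

x = -4


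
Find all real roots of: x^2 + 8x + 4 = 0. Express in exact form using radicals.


Using the quadratic formula: x = (-b ± sqrt(b^2 - 4ac)) / (2a)
Here a = 1, b = 8, c = 4
Discriminant = b^2 - 4ac = 8^2 - 4(1)(4) = 64 - 16 = 48
Since discriminant = 48 > 0, there are two real roots.
x = (-8 ± 4*sqrt(3)) / 2
Simplifying: x = -4 ± 2*sqrt(3)
Numerically: x ≈ -0.5359 or x ≈ -7.4641

x = -4 + 2*sqrt(3) or x = -4 - 2*sqrt(3)


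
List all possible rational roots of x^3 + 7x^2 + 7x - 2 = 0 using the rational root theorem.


Rational root theorem: possible roots are ±p/q where:
  p divides the constant term (-2): p ∈ {1, 2}
  q divides the leading coefficient (1): q ∈ {1}

All possible rational roots: -2, -1, 1, 2

-2, -1, 1, 2


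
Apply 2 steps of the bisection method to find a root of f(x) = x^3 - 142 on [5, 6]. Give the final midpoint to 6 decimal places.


f(x) = x^3 - 142
f(5) = -17 < 0
f(6) = 74 > 0

Step 1: midpoint = (5.000000 + 6.000000)/2 = 5.500000
  f(5.500000) = 24.375000
  f(mid) > 0, so root is in [5.000000, 5.500000]

Step 2: midpoint = (5.000000 + 5.500000)/2 = 5.250000
  f(5.250000) = 2.703125
  f(mid) > 0, so root is in [5.000000, 5.250000]

midpoint = 5.250000


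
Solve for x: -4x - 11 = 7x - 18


Starting with: -4x - 11 = 7x - 18
Move all x terms to left: (-4 - 7)x = -18 + 11
Simplify: -11x = -7
Divide both sides by -11: x = 7/11

x = 7/11


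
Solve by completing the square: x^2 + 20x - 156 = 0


Start: x^2 + 20x - 156 = 0
Move constant: x^2 + 20x = 156
Half of 20 is 10, squared is 100
Add 100 to both sides: x^2 + 20x + 100 = 256
(x + 10)^2 = 256
x + 10 = ±16
x = -10 + 16 = 6 or x = -10 - 16 = -26

x = -26, x = 6


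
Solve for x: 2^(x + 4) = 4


Express both sides with the same base.
4 = 2^2
Since the bases match, equate exponents: x + 4 = 2
So x = 2 - (4) = -2

x = -2


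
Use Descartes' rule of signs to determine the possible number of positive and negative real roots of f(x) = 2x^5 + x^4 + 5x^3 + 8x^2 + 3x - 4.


Descartes' rule of signs:

For positive roots, count sign changes in f(x) = 2x^5 + x^4 + 5x^3 + 8x^2 + 3x - 4:
Signs of coefficients: +, +, +, +, +, -
Number of sign changes: 1
Possible positive real roots: 1

For negative roots, examine f(-x) = -2x^5 + x^4 - 5x^3 + 8x^2 - 3x - 4:
Signs of coefficients: -, +, -, +, -, -
Number of sign changes: 4
Possible negative real roots: 4, 2, 0

Positive roots: 1; Negative roots: 4 or 2 or 0


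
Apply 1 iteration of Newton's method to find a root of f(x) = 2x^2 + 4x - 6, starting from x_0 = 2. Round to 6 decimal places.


Newton's method: x_(n+1) = x_n - f(x_n)/f'(x_n)
f(x) = 2x^2 + 4x - 6
f'(x) = 4x + 4

Iteration 1:
  f(2.000000) = 10.000000
  f'(2.000000) = 12.000000
  x_1 = 2.000000 - (10.000000)/(12.000000) = 1.166667

x_1 = 1.166667


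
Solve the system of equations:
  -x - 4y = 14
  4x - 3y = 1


Using Cramer's rule:
Determinant D = (-1)(-3) - (4)(-4) = 3 + 16 = 19
Dx = (14)(-3) - (1)(-4) = -42 + 4 = -38
Dy = (-1)(1) - (4)(14) = -1 - 56 = -57
x = Dx/D = -38/19 = -2
y = Dy/D = -57/19 = -3

x = -2, y = -3


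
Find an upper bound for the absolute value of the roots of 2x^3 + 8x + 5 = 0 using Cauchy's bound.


Cauchy's bound: all roots r satisfy |r| <= 1 + max(|a_i/a_n|) for i = 0,...,n-1
where a_n is the leading coefficient.

Coefficients: [2, 0, 8, 5]
Leading coefficient a_n = 2
Ratios |a_i/a_n|: 0, 4, 5/2
Maximum ratio: 4
Cauchy's bound: |r| <= 1 + 4 = 5

Upper bound = 5


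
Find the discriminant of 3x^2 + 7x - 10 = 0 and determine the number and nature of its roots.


For ax^2 + bx + c = 0, discriminant D = b^2 - 4ac
Here a = 3, b = 7, c = -10
D = (7)^2 - 4(3)(-10) = 49 + 120 = 169

D = 169 > 0 and is a perfect square (sqrt = 13)
The equation has 2 distinct real rational roots.

Discriminant = 169, 2 distinct real rational roots


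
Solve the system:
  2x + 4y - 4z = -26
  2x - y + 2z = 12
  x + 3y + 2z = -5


Using Cramer's rule. Expand each determinant along the first row.
D  = 2*[(-1)*2 - 2*3] - 4*[2*2 - 2*1] + (-4)*[2*3 - (-1)*1]
  = 2*(-8) - 4*(2) + (-4)*(7) = -52
Dx = (-26)*[(-1)*2 - 2*3] - 4*[12*2 - 2*(-5)] + (-4)*[12*3 - (-1)*(-5)]
  = (-26)*(-8) - 4*(34) + (-4)*(31) = -52
Dy = 2*[12*2 - 2*(-5)] - (-26)*[2*2 - 2*1] + (-4)*[2*(-5) - 12*1]
  = 2*(34) - (-26)*(2) + (-4)*(-22) = 208
Dz = 2*[(-1)*(-5) - 12*3] - 4*[2*(-5) - 12*1] + (-26)*[2*3 - (-1)*1]
  = 2*(-31) - 4*(-22) + (-26)*(7) = -156
x = Dx/D = -52/-52 = 1, y = Dy/D = 208/-52 = -4, z = Dz/D = -156/-52 = 3
Check eq1: (2)(1) + (4)(-4) + (-4)(3) = -26 = -26 ✓
Check eq2: (2)(1) + (-1)(-4) + (2)(3) = 12 = 12 ✓
Check eq3: (1)(1) + (3)(-4) + (2)(3) = -5 = -5 ✓

x = 1, y = -4, z = 3


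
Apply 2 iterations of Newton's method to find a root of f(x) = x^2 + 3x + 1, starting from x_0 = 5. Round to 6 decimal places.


Newton's method: x_(n+1) = x_n - f(x_n)/f'(x_n)
f(x) = x^2 + 3x + 1
f'(x) = 2x + 3

Iteration 1:
  f(5.000000) = 41.000000
  f'(5.000000) = 13.000000
  x_1 = 5.000000 - (41.000000)/(13.000000) = 1.846154

Iteration 2:
  f(1.846154) = 9.946746
  f'(1.846154) = 6.692308
  x_2 = 1.846154 - (9.946746)/(6.692308) = 0.359859

x_2 = 0.359859


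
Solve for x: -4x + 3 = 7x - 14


Starting with: -4x + 3 = 7x - 14
Move all x terms to left: (-4 - 7)x = -14 - 3
Simplify: -11x = -17
Divide both sides by -11: x = 17/11

x = 17/11


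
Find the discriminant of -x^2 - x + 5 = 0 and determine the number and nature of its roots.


For ax^2 + bx + c = 0, discriminant D = b^2 - 4ac
Here a = -1, b = -1, c = 5
D = (-1)^2 - 4(-1)(5) = 1 + 20 = 21

D = 21 > 0 but not a perfect square
The equation has 2 distinct real irrational roots.

Discriminant = 21, 2 distinct real irrational roots


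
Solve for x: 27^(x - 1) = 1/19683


Express both sides with the same base.
1/19683 = 27^(-3)
Since the bases match, equate exponents: x - 1 = -3
So x = -3 - (-1) = -2

x = -2


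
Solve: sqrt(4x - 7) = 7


Square both sides: 4x - 7 = 7^2 = 49
4x = 49 + 7 = 56
x = 14
Check: sqrt(4*14 - 7) = sqrt(49) = 7 ✓

x = 14


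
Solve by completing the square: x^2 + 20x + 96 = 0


Start: x^2 + 20x + 96 = 0
Move constant: x^2 + 20x = -96
Half of 20 is 10, squared is 100
Add 100 to both sides: x^2 + 20x + 100 = 4
(x + 10)^2 = 4
x + 10 = ±2
x = -10 + 2 = -8 or x = -10 - 2 = -12

x = -12, x = -8


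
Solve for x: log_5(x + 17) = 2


Convert to exponential form: x + 17 = 5^2 = 25
x = 25 - 17 = 8
Check: log_5(8 + 17) = log_5(25) = log_5(25) = 2 ✓

x = 8


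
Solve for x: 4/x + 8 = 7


Subtract 8 from both sides: 4/x = -1
Multiply both sides by x: 4 = -1 * x
Divide by -1: x = -4

x = -4


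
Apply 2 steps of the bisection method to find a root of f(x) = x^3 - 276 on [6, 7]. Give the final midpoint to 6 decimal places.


f(x) = x^3 - 276
f(6) = -60 < 0
f(7) = 67 > 0

Step 1: midpoint = (6.000000 + 7.000000)/2 = 6.500000
  f(6.500000) = -1.375000
  f(mid) < 0, so root is in [6.500000, 7.000000]

Step 2: midpoint = (6.500000 + 7.000000)/2 = 6.750000
  f(6.750000) = 31.546875
  f(mid) > 0, so root is in [6.500000, 6.750000]

midpoint = 6.750000


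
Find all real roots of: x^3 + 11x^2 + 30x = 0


The constant term is 0, so x = 0 is a root. Factor out x:
  x(x^2 + 11x + 30) = 0
Solve the quadratic x^2 + 11x + 30 = 0: discriminant = 11^2 - 4(1)(30) = 121 - 120 = 1.
sqrt(1) = 1, so x = (-11 ± 1)/2: x = -5 or x = -6.

x = -6, x = -5, x = 0


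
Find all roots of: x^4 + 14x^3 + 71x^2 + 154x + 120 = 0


Let p(x) = x^4 + 14x^3 + 71x^2 + 154x + 120. By the rational root theorem (leading coefficient 1), any rational root is an integer divisor of 120: try ±1, ±2, ... in turn.
Test x = 1: value = 360 ≠ 0.
Test x = -1: value = 24 ≠ 0.
Test x = 2: value = 840 ≠ 0.
Test x = -2: value = 0 ✓, so (x + 2) is a factor.
Synthetic division by (x + 2): bring down 1; 1(-2) + 14 = 12; 12(-2) + 71 = 47; 47(-2) + 154 = 60; 60(-2) + 120 = 0 → quotient x^3 + 12x^2 + 47x + 60, remainder 0.
Continue with the quotient x^3 + 12x^2 + 47x + 60 (candidates must divide 60; re-test x = -2 first in case it repeats).
Test x = -2: value = 6 ≠ 0.
Test x = 3: value = 336 ≠ 0.
Test x = -3: value = 0 ✓, so (x + 3) is a factor.
Synthetic division by (x + 3): bring down 1; 1(-3) + 12 = 9; 9(-3) + 47 = 20; 20(-3) + 60 = 0 → quotient x^2 + 9x + 20, remainder 0.
Solve the quadratic x^2 + 9x + 20 = 0: discriminant = 9^2 - 4(1)(20) = 81 - 80 = 1.
sqrt(1) = 1, so x = (-9 ± 1)/2: x = -4 or x = -5.
Collecting all roots found:

x = -5, x = -4, x = -3, x = -2


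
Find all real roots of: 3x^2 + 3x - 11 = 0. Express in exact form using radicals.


Using the quadratic formula: x = (-b ± sqrt(b^2 - 4ac)) / (2a)
Here a = 3, b = 3, c = -11
Discriminant = b^2 - 4ac = 3^2 - 4(3)(-11) = 9 + 132 = 141
Since discriminant = 141 > 0, there are two real roots.
x = (-3 ± sqrt(141)) / 6
Numerically: x ≈ 1.4791 or x ≈ -2.4791

x = (-3 + sqrt(141)) / 6 or x = (-3 - sqrt(141)) / 6


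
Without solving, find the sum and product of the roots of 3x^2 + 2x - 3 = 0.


By Vieta's formulas for ax^2 + bx + c = 0:
  Sum of roots = -b/a
  Product of roots = c/a

Here a = 3, b = 2, c = -3
Sum = -(2)/3 = -2/3
Product = -3/3 = -1

Sum = -2/3, Product = -1


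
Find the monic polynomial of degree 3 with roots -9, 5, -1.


A monic polynomial with roots -9, 5, -1 is:
p(x) = (x + 9)(x - 5)(x + 1)
After multiplying by (x + 9): x + 9
After multiplying by (x - 5): x^2 + 4x - 45
After multiplying by (x + 1): x^3 + 5x^2 - 41x - 45

x^3 + 5x^2 - 41x - 45


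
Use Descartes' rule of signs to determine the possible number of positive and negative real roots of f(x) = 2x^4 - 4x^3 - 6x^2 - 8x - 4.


Descartes' rule of signs:

For positive roots, count sign changes in f(x) = 2x^4 - 4x^3 - 6x^2 - 8x - 4:
Signs of coefficients: +, -, -, -, -
Number of sign changes: 1
Possible positive real roots: 1

For negative roots, examine f(-x) = 2x^4 + 4x^3 - 6x^2 + 8x - 4:
Signs of coefficients: +, +, -, +, -
Number of sign changes: 3
Possible negative real roots: 3, 1

Positive roots: 1; Negative roots: 3 or 1


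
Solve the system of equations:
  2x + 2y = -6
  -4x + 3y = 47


Using Cramer's rule:
Determinant D = (2)(3) - (-4)(2) = 6 + 8 = 14
Dx = (-6)(3) - (47)(2) = -18 - 94 = -112
Dy = (2)(47) - (-4)(-6) = 94 - 24 = 70
x = Dx/D = -112/14 = -8
y = Dy/D = 70/14 = 5

x = -8, y = 5


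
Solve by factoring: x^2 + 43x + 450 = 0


We need two numbers that multiply to 450 and add to 43.
Those numbers are 25 and 18 (since 25 * 18 = 450 and 25 + 18 = 43).
So x^2 + 43x + 450 = (x + 25)(x + 18) = 0
Setting each factor to zero: x = -25 or x = -18

x = -25, x = -18


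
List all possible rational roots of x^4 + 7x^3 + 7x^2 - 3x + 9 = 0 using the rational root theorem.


Rational root theorem: possible roots are ±p/q where:
  p divides the constant term (9): p ∈ {1, 3, 9}
  q divides the leading coefficient (1): q ∈ {1}

All possible rational roots: -9, -3, -1, 1, 3, 9

-9, -3, -1, 1, 3, 9


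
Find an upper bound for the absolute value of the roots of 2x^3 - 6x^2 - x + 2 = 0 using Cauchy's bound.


Cauchy's bound: all roots r satisfy |r| <= 1 + max(|a_i/a_n|) for i = 0,...,n-1
where a_n is the leading coefficient.

Coefficients: [2, -6, -1, 2]
Leading coefficient a_n = 2
Ratios |a_i/a_n|: 3, 1/2, 1
Maximum ratio: 3
Cauchy's bound: |r| <= 1 + 3 = 4

Upper bound = 4


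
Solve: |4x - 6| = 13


An absolute value equation |expr| = 13 gives two cases:
Case 1: 4x - 6 = 13
  4x = 19, so x = 19/4
Case 2: 4x - 6 = -13
  4x = -7, so x = -7/4

x = -7/4, x = 19/4


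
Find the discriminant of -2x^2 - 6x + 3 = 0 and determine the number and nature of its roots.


For ax^2 + bx + c = 0, discriminant D = b^2 - 4ac
Here a = -2, b = -6, c = 3
D = (-6)^2 - 4(-2)(3) = 36 + 24 = 60

D = 60 > 0 but not a perfect square
The equation has 2 distinct real irrational roots.

Discriminant = 60, 2 distinct real irrational roots


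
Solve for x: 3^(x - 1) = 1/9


Express both sides with the same base.
1/9 = 3^(-2)
Since the bases match, equate exponents: x - 1 = -2
So x = -2 - (-1) = -1

x = -1


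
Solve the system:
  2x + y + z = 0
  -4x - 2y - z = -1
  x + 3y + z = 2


Using Cramer's rule. Expand each determinant along the first row.
D  = 2*[(-2)*1 - (-1)*3] - 1*[(-4)*1 - (-1)*1] + 1*[(-4)*3 - (-2)*1]
  = 2*(1) - 1*(-3) + 1*(-10) = -5
Dx = 0*[(-2)*1 - (-1)*3] - 1*[(-1)*1 - (-1)*2] + 1*[(-1)*3 - (-2)*2]
  = 0*(1) - 1*(1) + 1*(1) = 0
Dy = 2*[(-1)*1 - (-1)*2] - 0*[(-4)*1 - (-1)*1] + 1*[(-4)*2 - (-1)*1]
  = 2*(1) - 0*(-3) + 1*(-7) = -5
Dz = 2*[(-2)*2 - (-1)*3] - 1*[(-4)*2 - (-1)*1] + 0*[(-4)*3 - (-2)*1]
  = 2*(-1) - 1*(-7) + 0*(-10) = 5
x = Dx/D = 0/-5 = 0, y = Dy/D = -5/-5 = 1, z = Dz/D = 5/-5 = -1
Check eq1: (2)(0) + (1)(1) + (1)(-1) = 0 = 0 ✓
Check eq2: (-4)(0) + (-2)(1) + (-1)(-1) = -1 = -1 ✓
Check eq3: (1)(0) + (3)(1) + (1)(-1) = 2 = 2 ✓

x = 0, y = 1, z = -1


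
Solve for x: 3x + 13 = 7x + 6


Starting with: 3x + 13 = 7x + 6
Move all x terms to left: (3 - 7)x = 6 - 13
Simplify: -4x = -7
Divide both sides by -4: x = 7/4

x = 7/4


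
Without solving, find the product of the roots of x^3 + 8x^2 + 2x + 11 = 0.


By Vieta's formulas for x^3 + bx^2 + cx + d = 0:
  r1 + r2 + r3 = -b/a = -8
  r1*r2 + r1*r3 + r2*r3 = c/a = 2
  r1*r2*r3 = -d/a = -11


Product = -11


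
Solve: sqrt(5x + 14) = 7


Square both sides: 5x + 14 = 7^2 = 49
5x = 49 - 14 = 35
x = 7
Check: sqrt(5*7 + 14) = sqrt(49) = 7 ✓

x = 7


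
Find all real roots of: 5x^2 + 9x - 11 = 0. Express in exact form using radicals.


Using the quadratic formula: x = (-b ± sqrt(b^2 - 4ac)) / (2a)
Here a = 5, b = 9, c = -11
Discriminant = b^2 - 4ac = 9^2 - 4(5)(-11) = 81 + 220 = 301
Since discriminant = 301 > 0, there are two real roots.
x = (-9 ± sqrt(301)) / 10
Numerically: x ≈ 0.8349 or x ≈ -2.6349

x = (-9 + sqrt(301)) / 10 or x = (-9 - sqrt(301)) / 10


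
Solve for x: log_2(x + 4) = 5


Convert to exponential form: x + 4 = 2^5 = 32
x = 32 - 4 = 28
Check: log_2(28 + 4) = log_2(32) = log_2(32) = 5 ✓

x = 28


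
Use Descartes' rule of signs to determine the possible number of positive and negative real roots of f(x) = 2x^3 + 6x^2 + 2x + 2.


Descartes' rule of signs:

For positive roots, count sign changes in f(x) = 2x^3 + 6x^2 + 2x + 2:
Signs of coefficients: +, +, +, +
Number of sign changes: 0
Possible positive real roots: 0

For negative roots, examine f(-x) = -2x^3 + 6x^2 - 2x + 2:
Signs of coefficients: -, +, -, +
Number of sign changes: 3
Possible negative real roots: 3, 1

Positive roots: 0; Negative roots: 3 or 1


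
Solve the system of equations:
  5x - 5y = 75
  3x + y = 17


Using Cramer's rule:
Determinant D = (5)(1) - (3)(-5) = 5 + 15 = 20
Dx = (75)(1) - (17)(-5) = 75 + 85 = 160
Dy = (5)(17) - (3)(75) = 85 - 225 = -140
x = Dx/D = 160/20 = 8
y = Dy/D = -140/20 = -7

x = 8, y = -7


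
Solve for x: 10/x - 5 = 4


Subtract -5 from both sides: 10/x = 9
Multiply both sides by x: 10 = 9 * x
Divide by 9: x = 10/9

x = 10/9


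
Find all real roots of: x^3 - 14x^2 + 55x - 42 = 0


Let p(x) = x^3 - 14x^2 + 55x - 42. By the rational root theorem (leading coefficient 1), any rational root is an integer divisor of 42: try ±1, ±2, ... in turn.
Test x = 1: value = 0 ✓, so (x - 1) is a factor.
Synthetic division by (x - 1): bring down 1; 1(1) - 14 = -13; (-13)(1) + 55 = 42; 42(1) - 42 = 0 → quotient x^2 - 13x + 42, remainder 0.
Solve the quadratic x^2 - 13x + 42 = 0: discriminant = (-13)^2 - 4(1)(42) = 169 - 168 = 1.
sqrt(1) = 1, so x = (13 ± 1)/2: x = 7 or x = 6.

x = 1, x = 6, x = 7


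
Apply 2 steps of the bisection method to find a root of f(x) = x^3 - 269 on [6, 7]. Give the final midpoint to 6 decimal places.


f(x) = x^3 - 269
f(6) = -53 < 0
f(7) = 74 > 0

Step 1: midpoint = (6.000000 + 7.000000)/2 = 6.500000
  f(6.500000) = 5.625000
  f(mid) > 0, so root is in [6.000000, 6.500000]

Step 2: midpoint = (6.000000 + 6.500000)/2 = 6.250000
  f(6.250000) = -24.859375
  f(mid) < 0, so root is in [6.250000, 6.500000]

midpoint = 6.250000


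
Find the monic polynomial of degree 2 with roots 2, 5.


A monic polynomial with roots 2, 5 is:
p(x) = (x - 2)(x - 5)
After multiplying by (x - 2): x - 2
After multiplying by (x - 5): x^2 - 7x + 10

x^2 - 7x + 10


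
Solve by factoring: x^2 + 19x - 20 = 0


We need two numbers that multiply to -20 and add to 19.
Those numbers are 20 and -1 (since 20 * (-1) = -20 and 20 + (-1) = 19).
So x^2 + 19x - 20 = (x + 20)(x - 1) = 0
Setting each factor to zero: x = -20 or x = 1

x = -20, x = 1


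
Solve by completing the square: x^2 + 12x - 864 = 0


Start: x^2 + 12x - 864 = 0
Move constant: x^2 + 12x = 864
Half of 12 is 6, squared is 36
Add 36 to both sides: x^2 + 12x + 36 = 900
(x + 6)^2 = 900
x + 6 = ±30
x = -6 + 30 = 24 or x = -6 - 30 = -36

x = -36, x = 24


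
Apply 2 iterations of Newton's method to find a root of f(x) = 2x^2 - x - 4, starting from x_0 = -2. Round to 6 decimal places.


Newton's method: x_(n+1) = x_n - f(x_n)/f'(x_n)
f(x) = 2x^2 - x - 4
f'(x) = 4x - 1

Iteration 1:
  f(-2.000000) = 6.000000
  f'(-2.000000) = -9.000000
  x_1 = -2.000000 - (6.000000)/(-9.000000) = -1.333333

Iteration 2:
  f(-1.333333) = 0.888889
  f'(-1.333333) = -6.333333
  x_2 = -1.333333 - (0.888889)/(-6.333333) = -1.192982

x_2 = -1.192982


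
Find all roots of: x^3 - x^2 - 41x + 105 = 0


Let p(x) = x^3 - x^2 - 41x + 105. By the rational root theorem (leading coefficient 1), any rational root is an integer divisor of 105: try ±1, ±2, ... in turn.
Test x = 1: value = 64 ≠ 0.
Test x = -1: value = 144 ≠ 0.
Test x = 3: value = 0 ✓, so (x - 3) is a factor.
Synthetic division by (x - 3): bring down 1; 1(3) - 1 = 2; 2(3) - 41 = -35; (-35)(3) + 105 = 0 → quotient x^2 + 2x - 35, remainder 0.
Solve the quadratic x^2 + 2x - 35 = 0: discriminant = 2^2 - 4(1)(-35) = 4 + 140 = 144.
sqrt(144) = 12, so x = (-2 ± 12)/2: x = 5 or x = -7.
Collecting all roots found:

x = -7, x = 3, x = 5


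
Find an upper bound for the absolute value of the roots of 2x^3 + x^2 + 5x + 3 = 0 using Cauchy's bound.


Cauchy's bound: all roots r satisfy |r| <= 1 + max(|a_i/a_n|) for i = 0,...,n-1
where a_n is the leading coefficient.

Coefficients: [2, 1, 5, 3]
Leading coefficient a_n = 2
Ratios |a_i/a_n|: 1/2, 5/2, 3/2
Maximum ratio: 5/2
Cauchy's bound: |r| <= 1 + 5/2 = 7/2

Upper bound = 7/2


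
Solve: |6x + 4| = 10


An absolute value equation |expr| = 10 gives two cases:
Case 1: 6x + 4 = 10
  6x = 6, so x = 1
Case 2: 6x + 4 = -10
  6x = -14, so x = -7/3

x = -7/3, x = 1


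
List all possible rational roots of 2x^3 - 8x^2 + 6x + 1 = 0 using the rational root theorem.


Rational root theorem: possible roots are ±p/q where:
  p divides the constant term (1): p ∈ {1}
  q divides the leading coefficient (2): q ∈ {1, 2}

All possible rational roots: -1, -1/2, 1/2, 1

-1, -1/2, 1/2, 1


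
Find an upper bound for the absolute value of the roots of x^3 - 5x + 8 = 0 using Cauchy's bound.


Cauchy's bound: all roots r satisfy |r| <= 1 + max(|a_i/a_n|) for i = 0,...,n-1
where a_n is the leading coefficient.

Coefficients: [1, 0, -5, 8]
Leading coefficient a_n = 1
Ratios |a_i/a_n|: 0, 5, 8
Maximum ratio: 8
Cauchy's bound: |r| <= 1 + 8 = 9

Upper bound = 9


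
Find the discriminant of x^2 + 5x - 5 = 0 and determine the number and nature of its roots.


For ax^2 + bx + c = 0, discriminant D = b^2 - 4ac
Here a = 1, b = 5, c = -5
D = (5)^2 - 4(1)(-5) = 25 + 20 = 45

D = 45 > 0 but not a perfect square
The equation has 2 distinct real irrational roots.

Discriminant = 45, 2 distinct real irrational roots


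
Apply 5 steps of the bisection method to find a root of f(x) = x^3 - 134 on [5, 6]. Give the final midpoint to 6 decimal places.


f(x) = x^3 - 134
f(5) = -9 < 0
f(6) = 82 > 0

Step 1: midpoint = (5.000000 + 6.000000)/2 = 5.500000
  f(5.500000) = 32.375000
  f(mid) > 0, so root is in [5.000000, 5.500000]

Step 2: midpoint = (5.000000 + 5.500000)/2 = 5.250000
  f(5.250000) = 10.703125
  f(mid) > 0, so root is in [5.000000, 5.250000]

Step 3: midpoint = (5.000000 + 5.250000)/2 = 5.125000
  f(5.125000) = 0.611328
  f(mid) > 0, so root is in [5.000000, 5.125000]

Step 4: midpoint = (5.000000 + 5.125000)/2 = 5.062500
  f(5.062500) = -4.253662
  f(mid) < 0, so root is in [5.062500, 5.125000]

Step 5: midpoint = (5.062500 + 5.125000)/2 = 5.093750
  f(5.093750) = -1.836090
  f(mid) < 0, so root is in [5.093750, 5.125000]

midpoint = 5.093750


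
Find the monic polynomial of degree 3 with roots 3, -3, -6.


A monic polynomial with roots 3, -3, -6 is:
p(x) = (x - 3)(x + 3)(x + 6)
After multiplying by (x - 3): x - 3
After multiplying by (x + 3): x^2 - 9
After multiplying by (x + 6): x^3 + 6x^2 - 9x - 54

x^3 + 6x^2 - 9x - 54


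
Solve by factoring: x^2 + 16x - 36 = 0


We need two numbers that multiply to -36 and add to 16.
Those numbers are 18 and -2 (since 18 * (-2) = -36 and 18 + (-2) = 16).
So x^2 + 16x - 36 = (x + 18)(x - 2) = 0
Setting each factor to zero: x = -18 or x = 2

x = -18, x = 2


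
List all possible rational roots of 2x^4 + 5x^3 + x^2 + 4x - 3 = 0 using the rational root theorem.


Rational root theorem: possible roots are ±p/q where:
  p divides the constant term (-3): p ∈ {1, 3}
  q divides the leading coefficient (2): q ∈ {1, 2}

All possible rational roots: -3, -3/2, -1, -1/2, 1/2, 1, 3/2, 3

-3, -3/2, -1, -1/2, 1/2, 1, 3/2, 3


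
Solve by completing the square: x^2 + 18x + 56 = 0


Start: x^2 + 18x + 56 = 0
Move constant: x^2 + 18x = -56
Half of 18 is 9, squared is 81
Add 81 to both sides: x^2 + 18x + 81 = 25
(x + 9)^2 = 25
x + 9 = ±5
x = -9 + 5 = -4 or x = -9 - 5 = -14

x = -14, x = -4


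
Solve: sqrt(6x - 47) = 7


Square both sides: 6x - 47 = 7^2 = 49
6x = 49 + 47 = 96
x = 16
Check: sqrt(6*16 - 47) = sqrt(49) = 7 ✓

x = 16


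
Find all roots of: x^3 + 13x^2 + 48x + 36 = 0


Let p(x) = x^3 + 13x^2 + 48x + 36. By the rational root theorem (leading coefficient 1), any rational root is an integer divisor of 36: try ±1, ±2, ... in turn.
Test x = 1: value = 98 ≠ 0.
Test x = -1: value = 0 ✓, so (x + 1) is a factor.
Synthetic division by (x + 1): bring down 1; 1(-1) + 13 = 12; 12(-1) + 48 = 36; 36(-1) + 36 = 0 → quotient x^2 + 12x + 36, remainder 0.
Solve the quadratic x^2 + 12x + 36 = 0: discriminant = 12^2 - 4(1)(36) = 144 - 144 = 0.
Discriminant = 0, so a double root: x = -12/2 = -6.
Collecting all roots found:

x = -6 (multiplicity 2), x = -1


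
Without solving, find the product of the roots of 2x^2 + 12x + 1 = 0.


By Vieta's formulas for ax^2 + bx + c = 0:
  Sum of roots = -b/a
  Product of roots = c/a

Here a = 2, b = 12, c = 1
Sum = -(12)/2 = -6
Product = 1/2 = 1/2

Product = 1/2


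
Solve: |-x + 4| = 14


An absolute value equation |expr| = 14 gives two cases:
Case 1: -x + 4 = 14
  -x = 10, so x = -10
Case 2: -x + 4 = -14
  -x = -18, so x = 18

x = -10, x = 18


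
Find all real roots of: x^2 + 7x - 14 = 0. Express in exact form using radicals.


Using the quadratic formula: x = (-b ± sqrt(b^2 - 4ac)) / (2a)
Here a = 1, b = 7, c = -14
Discriminant = b^2 - 4ac = 7^2 - 4(1)(-14) = 49 + 56 = 105
Since discriminant = 105 > 0, there are two real roots.
x = (-7 ± sqrt(105)) / 2
Numerically: x ≈ 1.6235 or x ≈ -8.6235

x = (-7 + sqrt(105)) / 2 or x = (-7 - sqrt(105)) / 2


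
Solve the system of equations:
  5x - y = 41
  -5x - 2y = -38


Using Cramer's rule:
Determinant D = (5)(-2) - (-5)(-1) = -10 - 5 = -15
Dx = (41)(-2) - (-38)(-1) = -82 - 38 = -120
Dy = (5)(-38) - (-5)(41) = -190 + 205 = 15
x = Dx/D = -120/-15 = 8
y = Dy/D = 15/-15 = -1

x = 8, y = -1


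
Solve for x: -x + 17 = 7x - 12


Starting with: -x + 17 = 7x - 12
Move all x terms to left: (-1 - 7)x = -12 - 17
Simplify: -8x = -29
Divide both sides by -8: x = 29/8

x = 29/8


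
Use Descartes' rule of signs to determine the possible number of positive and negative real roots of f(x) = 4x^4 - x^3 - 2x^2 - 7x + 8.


Descartes' rule of signs:

For positive roots, count sign changes in f(x) = 4x^4 - x^3 - 2x^2 - 7x + 8:
Signs of coefficients: +, -, -, -, +
Number of sign changes: 2
Possible positive real roots: 2, 0

For negative roots, examine f(-x) = 4x^4 + x^3 - 2x^2 + 7x + 8:
Signs of coefficients: +, +, -, +, +
Number of sign changes: 2
Possible negative real roots: 2, 0

Positive roots: 2 or 0; Negative roots: 2 or 0


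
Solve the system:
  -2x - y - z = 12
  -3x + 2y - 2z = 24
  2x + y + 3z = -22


Using Cramer's rule. Expand each determinant along the first row.
D  = (-2)*[2*3 - (-2)*1] - (-1)*[(-3)*3 - (-2)*2] + (-1)*[(-3)*1 - 2*2]
  = (-2)*(8) - (-1)*(-5) + (-1)*(-7) = -14
Dx = 12*[2*3 - (-2)*1] - (-1)*[24*3 - (-2)*(-22)] + (-1)*[24*1 - 2*(-22)]
  = 12*(8) - (-1)*(28) + (-1)*(68) = 56
Dy = (-2)*[24*3 - (-2)*(-22)] - 12*[(-3)*3 - (-2)*2] + (-1)*[(-3)*(-22) - 24*2]
  = (-2)*(28) - 12*(-5) + (-1)*(18) = -14
Dz = (-2)*[2*(-22) - 24*1] - (-1)*[(-3)*(-22) - 24*2] + 12*[(-3)*1 - 2*2]
  = (-2)*(-68) - (-1)*(18) + 12*(-7) = 70
x = Dx/D = 56/-14 = -4, y = Dy/D = -14/-14 = 1, z = Dz/D = 70/-14 = -5
Check eq1: (-2)(-4) + (-1)(1) + (-1)(-5) = 12 = 12 ✓
Check eq2: (-3)(-4) + (2)(1) + (-2)(-5) = 24 = 24 ✓
Check eq3: (2)(-4) + (1)(1) + (3)(-5) = -22 = -22 ✓

x = -4, y = 1, z = -5


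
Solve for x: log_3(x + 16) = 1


Convert to exponential form: x + 16 = 3^1 = 3
x = 3 - 16 = -13
Check: log_3(-13 + 16) = log_3(3) = log_3(3) = 1 ✓

x = -13


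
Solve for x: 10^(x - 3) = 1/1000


Express both sides with the same base.
1/1000 = 10^(-3)
Since the bases match, equate exponents: x - 3 = -3
So x = -3 - (-3) = 0

x = 0


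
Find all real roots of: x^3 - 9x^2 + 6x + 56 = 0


Let p(x) = x^3 - 9x^2 + 6x + 56. By the rational root theorem (leading coefficient 1), any rational root is an integer divisor of 56: try ±1, ±2, ... in turn.
Test x = 1: value = 54 ≠ 0.
Test x = -1: value = 40 ≠ 0.
Test x = 2: value = 40 ≠ 0.
Test x = -2: value = 0 ✓, so (x + 2) is a factor.
Synthetic division by (x + 2): bring down 1; 1(-2) - 9 = -11; (-11)(-2) + 6 = 28; 28(-2) + 56 = 0 → quotient x^2 - 11x + 28, remainder 0.
Solve the quadratic x^2 - 11x + 28 = 0: discriminant = (-11)^2 - 4(1)(28) = 121 - 112 = 9.
sqrt(9) = 3, so x = (11 ± 3)/2: x = 7 or x = 4.

x = -2, x = 4, x = 7


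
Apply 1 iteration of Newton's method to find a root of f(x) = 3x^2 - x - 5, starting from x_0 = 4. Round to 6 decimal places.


Newton's method: x_(n+1) = x_n - f(x_n)/f'(x_n)
f(x) = 3x^2 - x - 5
f'(x) = 6x - 1

Iteration 1:
  f(4.000000) = 39.000000
  f'(4.000000) = 23.000000
  x_1 = 4.000000 - (39.000000)/(23.000000) = 2.304348

x_1 = 2.304348


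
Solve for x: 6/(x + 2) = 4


Multiply both sides by (x + 2): 6 = 4(x + 2)
Distribute: 6 = 4x + 8
4x = 6 - 8 = -2
x = -1/2

x = -1/2


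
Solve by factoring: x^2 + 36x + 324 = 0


We need two numbers that multiply to 324 and add to 36.
Those numbers are 18 and 18 (since 18 * 18 = 324 and 18 + 18 = 36).
So x^2 + 36x + 324 = (x + 18)(x + 18) = 0
Setting each factor to zero: x = -18 or x = -18

x = -18


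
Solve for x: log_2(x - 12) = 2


Convert to exponential form: x - 12 = 2^2 = 4
x = 4 + 12 = 16
Check: log_2(16 - 12) = log_2(4) = log_2(4) = 2 ✓

x = 16


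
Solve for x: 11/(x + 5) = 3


Multiply both sides by (x + 5): 11 = 3(x + 5)
Distribute: 11 = 3x + 15
3x = 11 - 15 = -4
x = -4/3

x = -4/3


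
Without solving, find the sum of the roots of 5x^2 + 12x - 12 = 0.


By Vieta's formulas for ax^2 + bx + c = 0:
  Sum of roots = -b/a
  Product of roots = c/a

Here a = 5, b = 12, c = -12
Sum = -(12)/5 = -12/5
Product = -12/5 = -12/5

Sum = -12/5


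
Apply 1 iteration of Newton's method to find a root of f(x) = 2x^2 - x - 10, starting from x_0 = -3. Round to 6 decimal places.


Newton's method: x_(n+1) = x_n - f(x_n)/f'(x_n)
f(x) = 2x^2 - x - 10
f'(x) = 4x - 1

Iteration 1:
  f(-3.000000) = 11.000000
  f'(-3.000000) = -13.000000
  x_1 = -3.000000 - (11.000000)/(-13.000000) = -2.153846

x_1 = -2.153846


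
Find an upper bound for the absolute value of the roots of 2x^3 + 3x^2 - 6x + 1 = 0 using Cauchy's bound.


Cauchy's bound: all roots r satisfy |r| <= 1 + max(|a_i/a_n|) for i = 0,...,n-1
where a_n is the leading coefficient.

Coefficients: [2, 3, -6, 1]
Leading coefficient a_n = 2
Ratios |a_i/a_n|: 3/2, 3, 1/2
Maximum ratio: 3
Cauchy's bound: |r| <= 1 + 3 = 4

Upper bound = 4


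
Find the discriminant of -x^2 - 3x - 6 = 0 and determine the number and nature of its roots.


For ax^2 + bx + c = 0, discriminant D = b^2 - 4ac
Here a = -1, b = -3, c = -6
D = (-3)^2 - 4(-1)(-6) = 9 - 24 = -15

D = -15 < 0
The equation has no real roots (2 complex conjugate roots).

Discriminant = -15, no real roots (2 complex conjugate roots)


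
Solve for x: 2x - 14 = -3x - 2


Starting with: 2x - 14 = -3x - 2
Move all x terms to left: (2 + 3)x = -2 + 14
Simplify: 5x = 12
Divide both sides by 5: x = 12/5

x = 12/5


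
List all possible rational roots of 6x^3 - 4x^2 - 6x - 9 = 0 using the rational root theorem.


Rational root theorem: possible roots are ±p/q where:
  p divides the constant term (-9): p ∈ {1, 3, 9}
  q divides the leading coefficient (6): q ∈ {1, 2, 3, 6}

All possible rational roots: -9, -9/2, -3, -3/2, -1, -1/2, -1/3, -1/6, 1/6, 1/3, 1/2, 1, 3/2, 3, 9/2, 9

-9, -9/2, -3, -3/2, -1, -1/2, -1/3, -1/6, 1/6, 1/3, 1/2, 1, 3/2, 3, 9/2, 9


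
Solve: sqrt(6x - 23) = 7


Square both sides: 6x - 23 = 7^2 = 49
6x = 49 + 23 = 72
x = 12
Check: sqrt(6*12 - 23) = sqrt(49) = 7 ✓

x = 12


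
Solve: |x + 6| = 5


An absolute value equation |expr| = 5 gives two cases:
Case 1: x + 6 = 5
  x = -1, so x = -1
Case 2: x + 6 = -5
  x = -11, so x = -11

x = -11, x = -1


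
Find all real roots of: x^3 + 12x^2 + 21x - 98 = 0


Let p(x) = x^3 + 12x^2 + 21x - 98. By the rational root theorem (leading coefficient 1), any rational root is an integer divisor of 98: try ±1, ±2, ... in turn.
Test x = 1: value = -64 ≠ 0.
Test x = -1: value = -108 ≠ 0.
Test x = 2: value = 0 ✓, so (x - 2) is a factor.
Synthetic division by (x - 2): bring down 1; 1(2) + 12 = 14; 14(2) + 21 = 49; 49(2) - 98 = 0 → quotient x^2 + 14x + 49, remainder 0.
Solve the quadratic x^2 + 14x + 49 = 0: discriminant = 14^2 - 4(1)(49) = 196 - 196 = 0.
Discriminant = 0, so a double root: x = -14/2 = -7.

x = -7 (multiplicity 2), x = 2


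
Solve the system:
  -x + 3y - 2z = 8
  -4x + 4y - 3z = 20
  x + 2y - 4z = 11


Using Cramer's rule. Expand each determinant along the first row.
D  = (-1)*[4*(-4) - (-3)*2] - 3*[(-4)*(-4) - (-3)*1] + (-2)*[(-4)*2 - 4*1]
  = (-1)*(-10) - 3*(19) + (-2)*(-12) = -23
Dx = 8*[4*(-4) - (-3)*2] - 3*[20*(-4) - (-3)*11] + (-2)*[20*2 - 4*11]
  = 8*(-10) - 3*(-47) + (-2)*(-4) = 69
Dy = (-1)*[20*(-4) - (-3)*11] - 8*[(-4)*(-4) - (-3)*1] + (-2)*[(-4)*11 - 20*1]
  = (-1)*(-47) - 8*(19) + (-2)*(-64) = 23
Dz = (-1)*[4*11 - 20*2] - 3*[(-4)*11 - 20*1] + 8*[(-4)*2 - 4*1]
  = (-1)*(4) - 3*(-64) + 8*(-12) = 92
x = Dx/D = 69/-23 = -3, y = Dy/D = 23/-23 = -1, z = Dz/D = 92/-23 = -4
Check eq1: (-1)(-3) + (3)(-1) + (-2)(-4) = 8 = 8 ✓
Check eq2: (-4)(-3) + (4)(-1) + (-3)(-4) = 20 = 20 ✓
Check eq3: (1)(-3) + (2)(-1) + (-4)(-4) = 11 = 11 ✓

x = -3, y = -1, z = -4


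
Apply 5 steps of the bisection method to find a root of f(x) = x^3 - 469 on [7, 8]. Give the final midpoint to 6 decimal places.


f(x) = x^3 - 469
f(7) = -126 < 0
f(8) = 43 > 0

Step 1: midpoint = (7.000000 + 8.000000)/2 = 7.500000
  f(7.500000) = -47.125000
  f(mid) < 0, so root is in [7.500000, 8.000000]

Step 2: midpoint = (7.500000 + 8.000000)/2 = 7.750000
  f(7.750000) = -3.515625
  f(mid) < 0, so root is in [7.750000, 8.000000]

Step 3: midpoint = (7.750000 + 8.000000)/2 = 7.875000
  f(7.875000) = 19.373047
  f(mid) > 0, so root is in [7.750000, 7.875000]

Step 4: midpoint = (7.750000 + 7.875000)/2 = 7.812500
  f(7.812500) = 7.837158
  f(mid) > 0, so root is in [7.750000, 7.812500]

Step 5: midpoint = (7.750000 + 7.812500)/2 = 7.781250
  f(7.781250) = 2.137970
  f(mid) > 0, so root is in [7.750000, 7.781250]

midpoint = 7.781250


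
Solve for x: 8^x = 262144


Express both sides with the same base.
262144 = 8^6
Since the bases match: x = 6

x = 6


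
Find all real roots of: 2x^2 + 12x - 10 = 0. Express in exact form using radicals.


Using the quadratic formula: x = (-b ± sqrt(b^2 - 4ac)) / (2a)
Here a = 2, b = 12, c = -10
Discriminant = b^2 - 4ac = 12^2 - 4(2)(-10) = 144 + 80 = 224
Since discriminant = 224 > 0, there are two real roots.
x = (-12 ± 4*sqrt(14)) / 4
Simplifying: x = -3 ± sqrt(14)
Numerically: x ≈ 0.7417 or x ≈ -6.7417

x = -3 + sqrt(14) or x = -3 - sqrt(14)


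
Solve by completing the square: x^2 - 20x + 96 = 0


Start: x^2 - 20x + 96 = 0
Move constant: x^2 - 20x = -96
Half of -20 is -10, squared is 100
Add 100 to both sides: x^2 - 20x + 100 = 4
(x - 10)^2 = 4
x - 10 = ±2
x = 10 + 2 = 12 or x = 10 - 2 = 8

x = 8, x = 12


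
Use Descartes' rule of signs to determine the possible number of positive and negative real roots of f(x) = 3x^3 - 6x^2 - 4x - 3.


Descartes' rule of signs:

For positive roots, count sign changes in f(x) = 3x^3 - 6x^2 - 4x - 3:
Signs of coefficients: +, -, -, -
Number of sign changes: 1
Possible positive real roots: 1

For negative roots, examine f(-x) = -3x^3 - 6x^2 + 4x - 3:
Signs of coefficients: -, -, +, -
Number of sign changes: 2
Possible negative real roots: 2, 0

Positive roots: 1; Negative roots: 2 or 0


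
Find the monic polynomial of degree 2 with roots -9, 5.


A monic polynomial with roots -9, 5 is:
p(x) = (x + 9)(x - 5)
After multiplying by (x + 9): x + 9
After multiplying by (x - 5): x^2 + 4x - 45

x^2 + 4x - 45


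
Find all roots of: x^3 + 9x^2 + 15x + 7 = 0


Let p(x) = x^3 + 9x^2 + 15x + 7. By the rational root theorem (leading coefficient 1), any rational root is an integer divisor of 7: try ±1, ±2, ... in turn.
Test x = 1: value = 32 ≠ 0.
Test x = -1: value = 0 ✓, so (x + 1) is a factor.
Synthetic division by (x + 1): bring down 1; 1(-1) + 9 = 8; 8(-1) + 15 = 7; 7(-1) + 7 = 0 → quotient x^2 + 8x + 7, remainder 0.
Solve the quadratic x^2 + 8x + 7 = 0: discriminant = 8^2 - 4(1)(7) = 64 - 28 = 36.
sqrt(36) = 6, so x = (-8 ± 6)/2: x = -1 or x = -7.
Collecting all roots found:

x = -7, x = -1 (multiplicity 2)


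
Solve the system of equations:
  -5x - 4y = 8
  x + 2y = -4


Using Cramer's rule:
Determinant D = (-5)(2) - (1)(-4) = -10 + 4 = -6
Dx = (8)(2) - (-4)(-4) = 16 - 16 = 0
Dy = (-5)(-4) - (1)(8) = 20 - 8 = 12
x = Dx/D = 0/-6 = 0
y = Dy/D = 12/-6 = -2

x = 0, y = -2
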